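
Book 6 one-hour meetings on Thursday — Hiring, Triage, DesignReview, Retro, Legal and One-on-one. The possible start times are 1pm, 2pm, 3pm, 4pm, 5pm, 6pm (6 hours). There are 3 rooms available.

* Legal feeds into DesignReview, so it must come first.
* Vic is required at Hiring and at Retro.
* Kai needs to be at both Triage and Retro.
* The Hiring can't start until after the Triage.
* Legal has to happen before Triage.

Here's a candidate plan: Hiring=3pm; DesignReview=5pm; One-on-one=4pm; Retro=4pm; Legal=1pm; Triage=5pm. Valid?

No. The Hiring can't start until after the Triage is not satisfied.

Legal has to happen before Triage — holds.
Legal feeds into DesignReview, so it must come first — holds.
There are 3 rooms available — holds.
Kai needs to be at both Triage and Retro — holds.
Vic is required at Hiring and at Retro — holds.
The Hiring can't start until after the Triage — violated.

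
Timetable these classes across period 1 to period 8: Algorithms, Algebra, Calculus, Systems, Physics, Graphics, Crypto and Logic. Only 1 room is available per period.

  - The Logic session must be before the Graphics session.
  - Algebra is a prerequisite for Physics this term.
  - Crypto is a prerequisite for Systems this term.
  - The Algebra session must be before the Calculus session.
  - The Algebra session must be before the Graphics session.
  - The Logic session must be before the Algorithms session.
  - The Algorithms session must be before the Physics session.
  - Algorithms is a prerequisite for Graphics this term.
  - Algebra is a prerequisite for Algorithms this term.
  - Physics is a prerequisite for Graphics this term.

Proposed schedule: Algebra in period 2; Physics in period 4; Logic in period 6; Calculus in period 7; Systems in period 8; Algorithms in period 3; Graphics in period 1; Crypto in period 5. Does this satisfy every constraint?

The Algebra session must be before the Calculus session — holds.
Crypto is a prerequisite for Systems this term — holds.
The Logic session must be before the Algorithms session — violated.
The Algorithms session must be before the Physics session — holds.
Physics is a prerequisite for Graphics this term — violated.
Algebra is a prerequisite for Algorithms this term — holds.
Algorithms is a prerequisite for Graphics this term — violated.
The Logic session must be before the Graphics session — violated.
Only 1 room is available per period — holds.
The Algebra session must be before the Graphics session — violated.
Algebra is a prerequisite for Physics this term — holds.

No — it violates: The Logic session must be before the Graphics session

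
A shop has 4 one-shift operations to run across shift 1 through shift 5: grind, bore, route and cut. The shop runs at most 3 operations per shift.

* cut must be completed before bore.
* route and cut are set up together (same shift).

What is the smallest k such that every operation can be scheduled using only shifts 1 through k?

The precedence chain requires at least 2 distinct shifts.
With at most 3 per shift and 4 operations, at least 2 shifts are needed.
2 works (last occupied shift: shift 2): for example route -> shift 1, grind -> shift 1, cut -> shift 1, bore -> shift 2.

2 shifts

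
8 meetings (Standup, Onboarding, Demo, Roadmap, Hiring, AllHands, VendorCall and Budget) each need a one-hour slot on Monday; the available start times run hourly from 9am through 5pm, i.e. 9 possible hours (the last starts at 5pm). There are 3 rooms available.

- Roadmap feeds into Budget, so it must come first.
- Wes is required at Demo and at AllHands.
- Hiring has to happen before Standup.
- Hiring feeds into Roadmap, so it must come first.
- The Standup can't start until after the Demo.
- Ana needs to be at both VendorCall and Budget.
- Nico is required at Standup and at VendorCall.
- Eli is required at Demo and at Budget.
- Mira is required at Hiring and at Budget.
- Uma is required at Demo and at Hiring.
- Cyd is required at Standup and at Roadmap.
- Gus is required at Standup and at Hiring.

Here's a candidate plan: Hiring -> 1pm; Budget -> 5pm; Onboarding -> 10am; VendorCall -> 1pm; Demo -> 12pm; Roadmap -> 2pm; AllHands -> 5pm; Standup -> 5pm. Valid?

Hiring has to happen before Standup — holds.
The Standup can't start until after the Demo — holds.
Nico is required at Standup and at VendorCall — holds.
Wes is required at Demo and at AllHands — holds.
Cyd is required at Standup and at Roadmap — holds.
Uma is required at Demo and at Hiring — holds.
There are 3 rooms available — holds.
Mira is required at Hiring and at Budget — holds.
Ana needs to be at both VendorCall and Budget — holds.
Hiring feeds into Roadmap, so it must come first — holds.
Roadmap feeds into Budget, so it must come first — holds.
Eli is required at Demo and at Budget — holds.
Gus is required at Standup and at Hiring — holds.

Valid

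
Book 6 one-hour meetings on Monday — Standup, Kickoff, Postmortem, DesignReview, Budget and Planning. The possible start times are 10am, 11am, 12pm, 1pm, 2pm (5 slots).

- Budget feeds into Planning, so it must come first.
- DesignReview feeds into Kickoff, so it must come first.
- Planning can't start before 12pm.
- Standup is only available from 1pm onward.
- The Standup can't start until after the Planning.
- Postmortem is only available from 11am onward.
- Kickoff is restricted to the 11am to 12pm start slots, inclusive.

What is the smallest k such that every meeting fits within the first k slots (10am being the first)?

4

The precedence chain requires at least 3 distinct slots.
Standup can't be placed before 1pm — that is slot 4 counting from 10am — so the schedule must run through at least 4 slots.
4 works (last occupied slot: 1pm): for example Planning=12pm, DesignReview=10am, Kickoff=11am, Standup=1pm, Postmortem=11am, Budget=10am.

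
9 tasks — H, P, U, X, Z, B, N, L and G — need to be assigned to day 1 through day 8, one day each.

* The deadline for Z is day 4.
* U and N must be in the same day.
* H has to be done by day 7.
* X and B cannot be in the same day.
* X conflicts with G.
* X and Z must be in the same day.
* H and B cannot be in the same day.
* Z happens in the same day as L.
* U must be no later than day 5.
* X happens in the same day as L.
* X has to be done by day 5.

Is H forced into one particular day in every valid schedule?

H can be day 1 (e.g. B=day 2; X=day 1; U=day 1; P=day 1; N=day 1; Z=day 1; H=day 1; G=day 2; L=day 1) or day 2 (e.g. L -> day 1, H -> day 2, G -> day 2, B -> day 3, U -> day 1, X -> day 1, N -> day 1, P -> day 1, Z -> day 1).

No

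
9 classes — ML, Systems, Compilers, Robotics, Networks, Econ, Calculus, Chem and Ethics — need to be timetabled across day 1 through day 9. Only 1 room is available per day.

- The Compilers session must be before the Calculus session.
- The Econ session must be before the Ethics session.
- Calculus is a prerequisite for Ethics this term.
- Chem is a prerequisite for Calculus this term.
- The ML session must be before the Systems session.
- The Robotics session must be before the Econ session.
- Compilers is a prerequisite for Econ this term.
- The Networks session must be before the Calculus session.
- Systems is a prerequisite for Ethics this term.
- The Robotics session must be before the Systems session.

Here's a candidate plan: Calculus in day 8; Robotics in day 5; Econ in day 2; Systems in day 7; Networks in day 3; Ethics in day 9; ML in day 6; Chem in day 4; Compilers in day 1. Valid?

The Econ session must be before the Ethics session — holds.
The ML session must be before the Systems session — holds.
The Robotics session must be before the Econ session — violated.
The Networks session must be before the Calculus session — holds.
Calculus is a prerequisite for Ethics this term — holds.
Chem is a prerequisite for Calculus this term — holds.
The Compilers session must be before the Calculus session — holds.
Compilers is a prerequisite for Econ this term — holds.
Only 1 room is available per day — holds.
The Robotics session must be before the Systems session — holds.
Systems is a prerequisite for Ethics this term — holds.

No — it violates: The Robotics session must be before the Econ session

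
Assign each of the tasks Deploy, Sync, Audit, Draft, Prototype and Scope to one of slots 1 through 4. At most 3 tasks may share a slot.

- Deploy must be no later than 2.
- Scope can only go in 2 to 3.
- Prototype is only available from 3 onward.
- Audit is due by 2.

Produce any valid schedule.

Audit=1, Prototype=3, Scope=2, Deploy=1, Sync=1, Draft=2

Checking: Prototype=3 in [3,4]; Deploy=1 in [1,2]; Scope=2 in [2,3]; Audit=1 in [1,2]; max 3 per slot (cap 3).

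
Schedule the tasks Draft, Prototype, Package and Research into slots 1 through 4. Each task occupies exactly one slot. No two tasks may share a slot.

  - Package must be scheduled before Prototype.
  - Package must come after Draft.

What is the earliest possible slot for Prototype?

3

Precedence pushes Prototype to at least 3.
Prototype at 3 is achievable: Package=2, Prototype=3, Research=4, Draft=1.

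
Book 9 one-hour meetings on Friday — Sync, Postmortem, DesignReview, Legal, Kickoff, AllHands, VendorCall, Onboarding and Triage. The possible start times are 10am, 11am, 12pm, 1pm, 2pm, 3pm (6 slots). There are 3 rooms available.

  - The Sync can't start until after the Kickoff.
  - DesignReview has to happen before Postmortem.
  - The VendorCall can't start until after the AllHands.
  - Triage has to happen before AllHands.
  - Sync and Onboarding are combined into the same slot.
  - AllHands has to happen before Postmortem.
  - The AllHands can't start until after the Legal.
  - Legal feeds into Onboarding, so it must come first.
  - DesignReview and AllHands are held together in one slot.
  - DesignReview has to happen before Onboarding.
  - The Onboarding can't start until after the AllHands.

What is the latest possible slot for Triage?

Downstream work caps Triage at 1pm.
Triage at 12pm is achievable: Legal=10am, Postmortem=2pm, AllHands=1pm, Onboarding=2pm, Sync=2pm, VendorCall=3pm, DesignReview=1pm, Triage=12pm, Kickoff=10am.
Nothing later works — the capacity limit rule out every slot after 12pm.

12pm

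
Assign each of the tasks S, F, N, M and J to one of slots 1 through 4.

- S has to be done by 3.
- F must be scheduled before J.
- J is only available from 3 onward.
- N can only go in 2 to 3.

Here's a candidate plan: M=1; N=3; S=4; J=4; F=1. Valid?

F must be scheduled before J — holds.
J is only available from 3 onward — holds.
N can only go in 2 to 3 — holds.
S has to be done by 3 — violated.

Invalid. S has to be done by 3.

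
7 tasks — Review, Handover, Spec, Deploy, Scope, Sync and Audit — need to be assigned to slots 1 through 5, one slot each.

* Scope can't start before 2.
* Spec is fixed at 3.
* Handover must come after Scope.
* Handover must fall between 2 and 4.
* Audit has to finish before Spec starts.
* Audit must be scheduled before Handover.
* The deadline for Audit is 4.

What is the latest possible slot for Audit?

Audit's own window allows nothing later than 4; downstream work caps Audit at 2.
Audit at 2 is achievable: Deploy -> 1, Spec -> 3, Handover -> 3, Review -> 1, Audit -> 2, Scope -> 2, Sync -> 1.

2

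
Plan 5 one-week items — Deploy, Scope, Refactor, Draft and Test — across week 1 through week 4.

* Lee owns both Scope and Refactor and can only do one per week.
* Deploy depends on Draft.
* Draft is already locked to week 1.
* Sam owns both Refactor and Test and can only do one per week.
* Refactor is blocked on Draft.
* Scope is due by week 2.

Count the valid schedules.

Splitting on Deploy: it can be week 2 (15), week 3 (15), week 4 (15). Listing each branch's schedules as (Scope, Refactor, Draft, Test) by week number:
Deploy=week 2: (1,2,1,1) (1,2,1,3) (1,2,1,4) (1,3,1,1) (1,3,1,2) (1,3,1,4) (1,4,1,1) (1,4,1,2) (1,4,1,3) (2,3,1,1) (2,3,1,2) (2,3,1,4) (2,4,1,1) (2,4,1,2) (2,4,1,3) — 15.
Deploy=week 3: (1,2,1,1) (1,2,1,3) (1,2,1,4) (1,3,1,1) (1,3,1,2) (1,3,1,4) (1,4,1,1) (1,4,1,2) (1,4,1,3) (2,3,1,1) (2,3,1,2) (2,3,1,4) (2,4,1,1) (2,4,1,2) (2,4,1,3) — 15.
Deploy=week 4: (1,2,1,1) (1,2,1,3) (1,2,1,4) (1,3,1,1) (1,3,1,2) (1,3,1,4) (1,4,1,1) (1,4,1,2) (1,4,1,3) (2,3,1,1) (2,3,1,2) (2,3,1,4) (2,4,1,1) (2,4,1,2) (2,4,1,3) — 15.
Summing: 15 + 15 + 15 = 45.

45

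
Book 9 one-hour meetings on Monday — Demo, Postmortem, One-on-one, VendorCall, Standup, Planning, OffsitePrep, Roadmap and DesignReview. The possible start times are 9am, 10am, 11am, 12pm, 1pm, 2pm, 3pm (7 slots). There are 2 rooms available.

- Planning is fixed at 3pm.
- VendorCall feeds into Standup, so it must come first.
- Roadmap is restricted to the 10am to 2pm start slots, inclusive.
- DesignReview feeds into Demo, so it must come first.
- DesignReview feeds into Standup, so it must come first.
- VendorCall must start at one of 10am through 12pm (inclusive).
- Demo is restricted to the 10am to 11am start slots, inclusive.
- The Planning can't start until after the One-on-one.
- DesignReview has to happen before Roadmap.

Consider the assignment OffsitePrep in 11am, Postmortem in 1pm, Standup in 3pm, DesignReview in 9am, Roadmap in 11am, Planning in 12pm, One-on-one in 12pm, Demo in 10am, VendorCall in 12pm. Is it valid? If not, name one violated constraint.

No. Planning is fixed at 3pm is not satisfied.

Planning is fixed at 3pm — violated.
Demo is restricted to the 10am to 11am start slots, inclusive — holds.
DesignReview feeds into Demo, so it must come first — holds.
There are 2 rooms available — violated.
DesignReview feeds into Standup, so it must come first — holds.
The Planning can't start until after the One-on-one — violated.
DesignReview has to happen before Roadmap — holds.
Roadmap is restricted to the 10am to 2pm start slots, inclusive — holds.
VendorCall feeds into Standup, so it must come first — holds.
VendorCall must start at one of 10am through 12pm (inclusive) — holds.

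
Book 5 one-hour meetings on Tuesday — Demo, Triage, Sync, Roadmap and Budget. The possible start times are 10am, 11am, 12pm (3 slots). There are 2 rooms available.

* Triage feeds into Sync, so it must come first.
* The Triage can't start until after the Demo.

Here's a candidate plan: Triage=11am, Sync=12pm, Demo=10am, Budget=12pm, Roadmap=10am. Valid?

There are 2 rooms available — holds.
The Triage can't start until after the Demo — holds.
Triage feeds into Sync, so it must come first — holds.

Yes, all constraints hold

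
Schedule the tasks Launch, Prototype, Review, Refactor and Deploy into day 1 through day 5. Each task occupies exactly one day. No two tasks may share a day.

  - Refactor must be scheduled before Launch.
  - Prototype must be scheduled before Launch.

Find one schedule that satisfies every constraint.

Refactor in day 2, Deploy in day 5, Review in day 4, Prototype in day 1, Launch in day 3

Checking: Prototype(day 1) before Launch(day 3); Refactor(day 2) before Launch(day 3); max 1 per day (cap 1).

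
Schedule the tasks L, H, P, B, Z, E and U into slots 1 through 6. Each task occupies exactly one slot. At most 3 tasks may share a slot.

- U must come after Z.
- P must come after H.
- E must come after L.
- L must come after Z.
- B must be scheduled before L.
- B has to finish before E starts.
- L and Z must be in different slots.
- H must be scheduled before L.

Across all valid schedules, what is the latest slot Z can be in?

4

Downstream work caps Z at 4.
Z at 4 is achievable: B=1; Z=4; P=2; E=6; U=5; L=5; H=1.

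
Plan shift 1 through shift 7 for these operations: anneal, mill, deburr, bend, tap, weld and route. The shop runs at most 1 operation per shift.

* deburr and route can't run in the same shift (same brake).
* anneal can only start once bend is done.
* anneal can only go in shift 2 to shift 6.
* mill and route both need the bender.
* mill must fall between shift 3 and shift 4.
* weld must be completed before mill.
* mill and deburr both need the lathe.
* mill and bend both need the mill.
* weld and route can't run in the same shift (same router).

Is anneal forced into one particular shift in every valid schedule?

anneal can be shift 2 (e.g. bend -> shift 1; deburr -> shift 5; route -> shift 7; tap -> shift 6; anneal -> shift 2; weld -> shift 3; mill -> shift 4) or shift 3 (e.g. tap -> shift 6; anneal -> shift 3; deburr -> shift 5; weld -> shift 2; route -> shift 7; mill -> shift 4; bend -> shift 1).

No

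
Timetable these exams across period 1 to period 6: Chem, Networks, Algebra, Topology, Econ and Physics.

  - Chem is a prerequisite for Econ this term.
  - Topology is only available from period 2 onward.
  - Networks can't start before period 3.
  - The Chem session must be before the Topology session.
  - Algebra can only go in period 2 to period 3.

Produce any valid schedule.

Topology in period 2; Econ in period 2; Algebra in period 2; Networks in period 3; Physics in period 1; Chem in period 1

Checking: Chem(period 1) before Econ(period 2); Chem(period 1) before Topology(period 2); Algebra=period 2 in [period 2,period 3]; Topology=period 2 in [period 2,period 6]; Networks=period 3 in [period 3,period 6].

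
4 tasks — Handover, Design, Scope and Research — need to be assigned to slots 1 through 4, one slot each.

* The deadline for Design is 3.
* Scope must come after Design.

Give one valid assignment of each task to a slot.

Design in 1, Research in 1, Handover in 1, Scope in 2

Checking: Design(1) before Scope(2); Design=1 in [1,3].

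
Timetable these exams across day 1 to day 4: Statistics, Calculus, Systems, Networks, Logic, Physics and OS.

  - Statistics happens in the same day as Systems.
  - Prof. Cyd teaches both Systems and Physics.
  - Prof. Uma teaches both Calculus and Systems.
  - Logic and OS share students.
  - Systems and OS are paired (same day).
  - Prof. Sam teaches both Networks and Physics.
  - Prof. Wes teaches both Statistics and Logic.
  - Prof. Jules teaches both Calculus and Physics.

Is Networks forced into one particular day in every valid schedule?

Networks can be day 1 (e.g. Calculus=day 2, Logic=day 2, Networks=day 1, Statistics=day 1, Physics=day 3, OS=day 1, Systems=day 1) or day 2 (e.g. OS=day 1, Statistics=day 1, Calculus=day 2, Networks=day 2, Physics=day 3, Logic=day 2, Systems=day 1).

No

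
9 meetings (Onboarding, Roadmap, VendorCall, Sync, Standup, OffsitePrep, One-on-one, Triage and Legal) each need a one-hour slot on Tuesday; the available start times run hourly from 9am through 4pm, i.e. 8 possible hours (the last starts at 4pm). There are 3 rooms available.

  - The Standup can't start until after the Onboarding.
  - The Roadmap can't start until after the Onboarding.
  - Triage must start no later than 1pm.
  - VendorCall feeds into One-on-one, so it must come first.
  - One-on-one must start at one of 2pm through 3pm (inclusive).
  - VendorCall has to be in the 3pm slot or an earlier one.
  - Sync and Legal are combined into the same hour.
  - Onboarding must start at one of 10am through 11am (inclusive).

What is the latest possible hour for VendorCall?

2pm

VendorCall's own window allows nothing later than 3pm; downstream work caps VendorCall at 2pm.
VendorCall at 2pm is achievable: Legal in 9am; Sync in 9am; Standup in 11am; VendorCall in 2pm; Onboarding in 10am; OffsitePrep in 10am; Roadmap in 11am; One-on-one in 3pm; Triage in 9am.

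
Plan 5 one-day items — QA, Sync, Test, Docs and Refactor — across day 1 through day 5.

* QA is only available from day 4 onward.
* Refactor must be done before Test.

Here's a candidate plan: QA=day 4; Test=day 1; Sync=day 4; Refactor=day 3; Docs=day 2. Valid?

QA is only available from day 4 onward — holds.
Refactor must be done before Test — violated.

No. Refactor must be done before Test is not satisfied.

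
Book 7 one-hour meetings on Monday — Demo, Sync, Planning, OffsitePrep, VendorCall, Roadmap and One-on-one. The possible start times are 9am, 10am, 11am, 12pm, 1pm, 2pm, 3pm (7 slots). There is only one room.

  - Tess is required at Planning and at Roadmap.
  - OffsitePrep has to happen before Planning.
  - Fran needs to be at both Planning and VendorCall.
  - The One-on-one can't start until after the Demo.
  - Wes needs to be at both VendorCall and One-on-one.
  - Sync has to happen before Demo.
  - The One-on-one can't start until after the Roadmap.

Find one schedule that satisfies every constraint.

Sync=9am, VendorCall=3pm, Planning=2pm, Roadmap=11am, Demo=10am, OffsitePrep=1pm, One-on-one=12pm

Checking: Roadmap(11am) before One-on-one(12pm); Sync(9am) before Demo(10am); OffsitePrep(1pm) before Planning(2pm); Demo(10am) before One-on-one(12pm); Planning(2pm) != VendorCall(3pm); VendorCall(3pm) != One-on-one(12pm); Planning(2pm) != Roadmap(11am); max 1 per slot (cap 1).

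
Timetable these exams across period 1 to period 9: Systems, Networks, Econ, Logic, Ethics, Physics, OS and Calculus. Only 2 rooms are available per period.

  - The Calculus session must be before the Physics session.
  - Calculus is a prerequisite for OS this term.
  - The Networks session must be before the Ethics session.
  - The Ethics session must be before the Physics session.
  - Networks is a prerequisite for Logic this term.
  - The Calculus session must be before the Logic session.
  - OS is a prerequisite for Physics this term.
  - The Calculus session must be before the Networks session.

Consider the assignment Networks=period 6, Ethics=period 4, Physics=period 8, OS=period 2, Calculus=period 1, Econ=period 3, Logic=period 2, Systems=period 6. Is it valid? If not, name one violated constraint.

No. Networks is a prerequisite for Logic this term is not satisfied.

The Calculus session must be before the Networks session — holds.
The Calculus session must be before the Physics session — holds.
The Networks session must be before the Ethics session — violated.
The Ethics session must be before the Physics session — holds.
OS is a prerequisite for Physics this term — holds.
Calculus is a prerequisite for OS this term — holds.
Only 2 rooms are available per period — holds.
Networks is a prerequisite for Logic this term — violated.
The Calculus session must be before the Logic session — holds.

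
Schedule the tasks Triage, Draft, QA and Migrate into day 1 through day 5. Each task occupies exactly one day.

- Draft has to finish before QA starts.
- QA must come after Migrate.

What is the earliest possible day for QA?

day 2

Precedence pushes QA to at least day 2.
QA at day 2 is achievable: Triage in day 1, QA in day 2, Migrate in day 1, Draft in day 1.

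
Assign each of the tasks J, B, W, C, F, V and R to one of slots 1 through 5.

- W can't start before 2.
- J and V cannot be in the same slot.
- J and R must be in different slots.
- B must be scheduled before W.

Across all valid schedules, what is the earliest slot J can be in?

J at 1 is achievable: F -> 1, J -> 1, W -> 2, B -> 1, R -> 2, V -> 2, C -> 1.

1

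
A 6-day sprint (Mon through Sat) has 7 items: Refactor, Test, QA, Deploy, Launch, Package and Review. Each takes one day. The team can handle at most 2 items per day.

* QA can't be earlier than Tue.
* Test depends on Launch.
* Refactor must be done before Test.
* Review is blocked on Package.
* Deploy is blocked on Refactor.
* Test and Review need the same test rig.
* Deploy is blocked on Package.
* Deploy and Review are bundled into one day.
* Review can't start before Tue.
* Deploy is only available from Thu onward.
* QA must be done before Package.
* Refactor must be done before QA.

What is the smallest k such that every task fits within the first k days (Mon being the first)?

The precedence chain requires at least 4 distinct days.
With at most 2 per day and 7 tasks, at least 4 days are needed.
4 works (last occupied day: Thu): for example Test in Tue, Refactor in Mon, Launch in Mon, QA in Tue, Package in Wed, Review in Thu, Deploy in Thu.

4 days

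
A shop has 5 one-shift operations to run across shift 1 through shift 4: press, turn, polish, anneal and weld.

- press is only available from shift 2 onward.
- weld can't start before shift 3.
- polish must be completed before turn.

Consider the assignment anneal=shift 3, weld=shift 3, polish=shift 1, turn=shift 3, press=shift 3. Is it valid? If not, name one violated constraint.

weld can't start before shift 3 — holds.
polish must be completed before turn — holds.
press is only available from shift 2 onward — holds.

Valid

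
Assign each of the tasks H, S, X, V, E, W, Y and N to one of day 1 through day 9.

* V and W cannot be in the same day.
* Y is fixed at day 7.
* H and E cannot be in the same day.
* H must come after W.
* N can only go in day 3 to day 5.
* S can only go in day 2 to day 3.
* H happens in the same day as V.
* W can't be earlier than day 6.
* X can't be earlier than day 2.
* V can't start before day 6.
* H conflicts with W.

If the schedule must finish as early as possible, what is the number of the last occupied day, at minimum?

day 7

The precedence chain requires at least 2 distinct days.
Y can't be placed before day 7, so the schedule must run through at least day 7.
7 works (last occupied day: day 7): for example V=day 7, W=day 6, X=day 2, H=day 7, S=day 2, E=day 1, N=day 3, Y=day 7.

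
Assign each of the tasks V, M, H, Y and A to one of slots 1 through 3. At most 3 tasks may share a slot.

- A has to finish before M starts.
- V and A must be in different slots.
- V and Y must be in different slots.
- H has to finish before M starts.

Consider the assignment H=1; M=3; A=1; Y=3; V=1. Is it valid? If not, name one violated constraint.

A has to finish before M starts — holds.
At most 3 tasks may share a slot — holds.
V and Y must be in different slots — holds.
H has to finish before M starts — holds.
V and A must be in different slots — violated.

No — it violates: V and A must be in different slots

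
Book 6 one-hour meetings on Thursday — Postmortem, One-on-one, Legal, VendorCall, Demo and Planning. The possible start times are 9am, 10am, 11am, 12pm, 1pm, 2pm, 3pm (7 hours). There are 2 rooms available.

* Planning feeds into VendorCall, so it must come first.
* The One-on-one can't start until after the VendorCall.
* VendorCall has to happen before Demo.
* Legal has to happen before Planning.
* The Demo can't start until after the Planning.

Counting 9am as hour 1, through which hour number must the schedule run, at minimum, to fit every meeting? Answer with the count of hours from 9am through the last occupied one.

The precedence chain requires at least 4 distinct hours.
With at most 2 per hour and 6 meetings, at least 3 hours are needed.
4 works (last occupied hour: 12pm): for example VendorCall in 11am, Planning in 10am, Postmortem in 9am, Legal in 9am, Demo in 12pm, One-on-one in 12pm.

4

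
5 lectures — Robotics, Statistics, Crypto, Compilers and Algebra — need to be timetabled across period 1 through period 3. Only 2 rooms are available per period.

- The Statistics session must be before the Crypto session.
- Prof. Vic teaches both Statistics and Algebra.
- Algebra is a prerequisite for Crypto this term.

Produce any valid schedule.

Statistics -> period 1; Algebra -> period 2; Crypto -> period 3; Compilers -> period 2; Robotics -> period 1

Checking: Statistics(period 1) before Crypto(period 3); Algebra(period 2) before Crypto(period 3); Statistics(period 1) != Algebra(period 2); max 2 per period (cap 2).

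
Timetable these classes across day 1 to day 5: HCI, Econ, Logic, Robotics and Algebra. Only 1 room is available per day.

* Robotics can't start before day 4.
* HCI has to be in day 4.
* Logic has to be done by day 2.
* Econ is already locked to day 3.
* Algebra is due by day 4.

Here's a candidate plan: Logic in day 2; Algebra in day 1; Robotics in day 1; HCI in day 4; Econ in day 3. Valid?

Invalid. Robotics can't start before day 4.

Econ is already locked to day 3 — holds.
Only 1 room is available per day — violated.
Robotics can't start before day 4 — violated.
HCI has to be in day 4 — holds.
Logic has to be done by day 2 — holds.
Algebra is due by day 4 — holds.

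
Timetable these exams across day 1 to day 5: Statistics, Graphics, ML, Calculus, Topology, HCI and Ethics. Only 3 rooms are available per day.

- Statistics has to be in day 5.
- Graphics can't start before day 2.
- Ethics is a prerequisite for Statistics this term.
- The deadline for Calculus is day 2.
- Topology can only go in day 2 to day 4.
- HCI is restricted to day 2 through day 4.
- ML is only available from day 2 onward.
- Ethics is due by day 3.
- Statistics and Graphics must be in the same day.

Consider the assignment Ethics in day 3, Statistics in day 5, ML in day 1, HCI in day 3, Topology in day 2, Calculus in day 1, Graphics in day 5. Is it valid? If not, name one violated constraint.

Invalid. ML is only available from day 2 onward.

HCI is restricted to day 2 through day 4 — holds.
Ethics is a prerequisite for Statistics this term — holds.
ML is only available from day 2 onward — violated.
The deadline for Calculus is day 2 — holds.
Statistics and Graphics must be in the same day — holds.
Graphics can't start before day 2 — holds.
Statistics has to be in day 5 — holds.
Only 3 rooms are available per day — holds.
Ethics is due by day 3 — holds.
Topology can only go in day 2 to day 4 — holds.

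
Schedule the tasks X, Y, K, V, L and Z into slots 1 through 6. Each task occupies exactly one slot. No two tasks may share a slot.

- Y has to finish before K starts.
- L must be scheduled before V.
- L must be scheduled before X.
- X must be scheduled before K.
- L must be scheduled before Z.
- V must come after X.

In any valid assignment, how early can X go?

2

Precedence pushes X to at least 2; downstream work caps X at 5.
X at 2 is achievable: V in 5, Z in 6, K in 4, Y in 3, X in 2, L in 1.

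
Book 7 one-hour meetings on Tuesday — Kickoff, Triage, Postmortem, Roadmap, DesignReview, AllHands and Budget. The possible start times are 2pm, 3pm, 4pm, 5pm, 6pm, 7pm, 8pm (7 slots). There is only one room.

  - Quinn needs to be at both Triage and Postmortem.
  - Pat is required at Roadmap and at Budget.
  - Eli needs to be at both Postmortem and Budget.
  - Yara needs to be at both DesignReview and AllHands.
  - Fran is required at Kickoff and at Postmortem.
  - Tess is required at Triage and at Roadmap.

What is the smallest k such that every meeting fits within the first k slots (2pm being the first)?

With at most 1 per slot and 7 meetings, at least 7 slots are needed.
7 works (last occupied slot: 8pm): for example Postmortem in 4pm; Kickoff in 2pm; AllHands in 7pm; DesignReview in 6pm; Budget in 8pm; Triage in 3pm; Roadmap in 5pm.

7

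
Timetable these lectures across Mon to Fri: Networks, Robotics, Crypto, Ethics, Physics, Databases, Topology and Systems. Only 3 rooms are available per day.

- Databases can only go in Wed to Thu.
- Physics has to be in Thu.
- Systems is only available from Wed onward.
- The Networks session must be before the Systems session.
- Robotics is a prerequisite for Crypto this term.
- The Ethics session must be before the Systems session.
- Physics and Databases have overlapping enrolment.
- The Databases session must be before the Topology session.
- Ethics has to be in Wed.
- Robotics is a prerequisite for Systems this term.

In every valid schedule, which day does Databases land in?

Wed

Databases's window is Wed–Thu.
Physics is fixed at Thu, and Databases can't share a day with Physics.
So Databases must be Wed.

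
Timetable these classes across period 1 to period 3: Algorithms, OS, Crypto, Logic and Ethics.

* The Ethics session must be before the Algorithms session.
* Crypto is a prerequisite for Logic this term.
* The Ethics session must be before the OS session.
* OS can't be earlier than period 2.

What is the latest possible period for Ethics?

Downstream work caps Ethics at period 2.
Ethics at period 2 is achievable: Ethics=period 2; OS=period 3; Logic=period 2; Algorithms=period 3; Crypto=period 1.

period 2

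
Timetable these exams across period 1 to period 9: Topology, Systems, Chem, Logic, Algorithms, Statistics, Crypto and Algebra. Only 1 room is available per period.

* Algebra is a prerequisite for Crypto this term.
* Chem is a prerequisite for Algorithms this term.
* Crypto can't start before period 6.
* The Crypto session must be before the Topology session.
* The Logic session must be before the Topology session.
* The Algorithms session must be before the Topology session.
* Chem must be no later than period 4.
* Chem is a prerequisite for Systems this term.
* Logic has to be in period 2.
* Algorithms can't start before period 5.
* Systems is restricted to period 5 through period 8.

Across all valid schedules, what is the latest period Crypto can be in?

period 8

Crypto is available from period 6; downstream work caps Crypto at period 8.
Crypto at period 8 is achievable: Statistics=period 4; Chem=period 1; Algebra=period 3; Crypto=period 8; Topology=period 9; Logic=period 2; Algorithms=period 6; Systems=period 5.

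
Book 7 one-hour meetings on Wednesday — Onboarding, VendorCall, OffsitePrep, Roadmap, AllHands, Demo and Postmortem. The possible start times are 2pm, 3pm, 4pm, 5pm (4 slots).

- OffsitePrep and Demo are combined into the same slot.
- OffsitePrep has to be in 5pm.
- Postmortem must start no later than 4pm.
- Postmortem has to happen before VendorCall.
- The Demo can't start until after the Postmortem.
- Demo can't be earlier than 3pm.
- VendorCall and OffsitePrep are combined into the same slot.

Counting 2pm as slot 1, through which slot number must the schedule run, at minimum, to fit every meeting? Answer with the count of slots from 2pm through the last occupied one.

4

The precedence chain requires at least 2 distinct slots.
OffsitePrep can't be placed before 5pm — that is slot 4 counting from 2pm — so the schedule must run through at least 4 slots.
4 works (last occupied slot: 5pm): for example OffsitePrep in 5pm, Demo in 5pm, AllHands in 2pm, Onboarding in 2pm, Postmortem in 2pm, Roadmap in 2pm, VendorCall in 5pm.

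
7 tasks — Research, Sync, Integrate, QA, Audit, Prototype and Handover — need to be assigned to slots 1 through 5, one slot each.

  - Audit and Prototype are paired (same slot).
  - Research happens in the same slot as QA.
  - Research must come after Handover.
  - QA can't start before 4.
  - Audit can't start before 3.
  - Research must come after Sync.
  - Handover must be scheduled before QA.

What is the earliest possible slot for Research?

Research must be in the same slot as QA, which can't be before 4, so Research is at least 4.
Research at 4 is achievable: Sync -> 1; Prototype -> 3; Integrate -> 1; Handover -> 1; QA -> 4; Research -> 4; Audit -> 3.

4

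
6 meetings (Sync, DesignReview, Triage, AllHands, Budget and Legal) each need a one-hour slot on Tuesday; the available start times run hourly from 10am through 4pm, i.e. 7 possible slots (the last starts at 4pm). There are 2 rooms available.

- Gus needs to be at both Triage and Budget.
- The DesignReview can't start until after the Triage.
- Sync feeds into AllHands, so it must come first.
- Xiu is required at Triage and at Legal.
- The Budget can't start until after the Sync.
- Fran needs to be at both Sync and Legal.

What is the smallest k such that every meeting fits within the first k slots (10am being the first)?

The precedence chain requires at least 2 distinct slots.
With at most 2 per slot and 6 meetings, at least 3 slots are needed.
3 works (last occupied slot: 12pm): for example AllHands -> 11am, Legal -> 12pm, Triage -> 10am, DesignReview -> 11am, Budget -> 12pm, Sync -> 10am.

3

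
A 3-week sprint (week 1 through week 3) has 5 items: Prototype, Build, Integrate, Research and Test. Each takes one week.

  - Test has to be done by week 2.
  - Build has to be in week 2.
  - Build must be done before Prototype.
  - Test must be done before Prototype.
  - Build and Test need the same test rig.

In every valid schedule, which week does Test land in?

Test's window is week 1–week 2.
Build is fixed at week 2, and Test can't share a week with Build.
So Test must be week 1.

week 1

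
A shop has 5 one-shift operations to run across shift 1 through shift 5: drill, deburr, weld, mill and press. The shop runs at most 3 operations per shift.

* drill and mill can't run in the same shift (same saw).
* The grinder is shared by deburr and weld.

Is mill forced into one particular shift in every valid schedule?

No

mill can be shift 1 (e.g. press -> shift 1; weld -> shift 2; mill -> shift 1; deburr -> shift 1; drill -> shift 2) or shift 2 (e.g. weld -> shift 2, drill -> shift 1, mill -> shift 2, press -> shift 1, deburr -> shift 1).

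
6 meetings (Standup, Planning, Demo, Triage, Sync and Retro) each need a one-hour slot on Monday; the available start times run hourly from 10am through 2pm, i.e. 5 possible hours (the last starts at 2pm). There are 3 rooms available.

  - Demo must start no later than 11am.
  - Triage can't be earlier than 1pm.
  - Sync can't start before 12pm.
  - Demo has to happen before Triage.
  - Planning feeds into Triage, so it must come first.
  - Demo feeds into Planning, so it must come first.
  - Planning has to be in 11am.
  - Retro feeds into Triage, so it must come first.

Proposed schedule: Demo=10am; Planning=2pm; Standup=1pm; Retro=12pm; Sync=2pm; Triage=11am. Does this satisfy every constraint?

Demo must start no later than 11am — holds.
Demo has to happen before Triage — holds.
Planning feeds into Triage, so it must come first — violated.
Planning has to be in 11am — violated.
Demo feeds into Planning, so it must come first — holds.
There are 3 rooms available — holds.
Retro feeds into Triage, so it must come first — violated.
Sync can't start before 12pm — holds.
Triage can't be earlier than 1pm — violated.

Invalid. Planning feeds into Triage, so it must come first.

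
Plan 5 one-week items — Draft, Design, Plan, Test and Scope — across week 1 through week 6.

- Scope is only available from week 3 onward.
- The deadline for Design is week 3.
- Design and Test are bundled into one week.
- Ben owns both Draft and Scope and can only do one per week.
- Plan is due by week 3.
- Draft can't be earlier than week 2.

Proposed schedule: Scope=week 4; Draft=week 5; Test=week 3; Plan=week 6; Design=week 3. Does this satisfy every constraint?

Plan is due by week 3 — violated.
Ben owns both Draft and Scope and can only do one per week — holds.
The deadline for Design is week 3 — holds.
Draft can't be earlier than week 2 — holds.
Scope is only available from week 3 onward — holds.
Design and Test are bundled into one week — holds.

No. Plan is due by week 3 is not satisfied.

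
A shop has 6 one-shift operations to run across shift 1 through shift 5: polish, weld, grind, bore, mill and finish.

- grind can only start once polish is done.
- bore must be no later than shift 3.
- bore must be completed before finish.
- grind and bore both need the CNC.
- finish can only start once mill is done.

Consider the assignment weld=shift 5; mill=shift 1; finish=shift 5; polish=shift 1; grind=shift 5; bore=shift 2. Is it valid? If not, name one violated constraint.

grind and bore both need the CNC — holds.
bore must be no later than shift 3 — holds.
grind can only start once polish is done — holds.
finish can only start once mill is done — holds.
bore must be completed before finish — holds.

Yes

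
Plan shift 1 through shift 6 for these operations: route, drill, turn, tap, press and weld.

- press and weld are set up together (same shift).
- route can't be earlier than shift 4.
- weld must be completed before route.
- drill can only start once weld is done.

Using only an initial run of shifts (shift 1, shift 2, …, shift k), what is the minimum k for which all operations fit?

4

The precedence chain requires at least 2 distinct shifts.
route can't be placed before shift 4, so the schedule must run through at least shift 4.
4 works (last occupied shift: shift 4): for example weld in shift 1; tap in shift 1; drill in shift 2; turn in shift 1; route in shift 4; press in shift 1.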